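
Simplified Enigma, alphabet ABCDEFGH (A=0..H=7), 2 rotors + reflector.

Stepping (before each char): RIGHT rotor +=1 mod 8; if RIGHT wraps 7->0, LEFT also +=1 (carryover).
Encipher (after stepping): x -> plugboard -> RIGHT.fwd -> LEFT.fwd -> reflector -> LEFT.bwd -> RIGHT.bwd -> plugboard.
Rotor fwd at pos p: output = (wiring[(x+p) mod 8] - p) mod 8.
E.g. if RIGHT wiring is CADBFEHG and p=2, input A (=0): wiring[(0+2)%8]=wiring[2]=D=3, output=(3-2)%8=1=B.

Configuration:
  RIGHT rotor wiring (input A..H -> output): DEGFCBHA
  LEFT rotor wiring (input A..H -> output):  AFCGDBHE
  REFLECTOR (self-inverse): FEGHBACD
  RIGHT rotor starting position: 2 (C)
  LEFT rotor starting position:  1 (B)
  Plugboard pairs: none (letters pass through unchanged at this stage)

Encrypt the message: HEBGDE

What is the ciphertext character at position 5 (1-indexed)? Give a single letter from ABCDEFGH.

Char 1 ('H'): step: R->3, L=1; H->plug->H->R->D->L->C->refl->G->L'->F->R'->E->plug->E
Char 2 ('E'): step: R->4, L=1; E->plug->E->R->H->L->H->refl->D->L'->G->R'->A->plug->A
Char 3 ('B'): step: R->5, L=1; B->plug->B->R->C->L->F->refl->A->L'->E->R'->A->plug->A
Char 4 ('G'): step: R->6, L=1; G->plug->G->R->E->L->A->refl->F->L'->C->R'->B->plug->B
Char 5 ('D'): step: R->7, L=1; D->plug->D->R->H->L->H->refl->D->L'->G->R'->E->plug->E

E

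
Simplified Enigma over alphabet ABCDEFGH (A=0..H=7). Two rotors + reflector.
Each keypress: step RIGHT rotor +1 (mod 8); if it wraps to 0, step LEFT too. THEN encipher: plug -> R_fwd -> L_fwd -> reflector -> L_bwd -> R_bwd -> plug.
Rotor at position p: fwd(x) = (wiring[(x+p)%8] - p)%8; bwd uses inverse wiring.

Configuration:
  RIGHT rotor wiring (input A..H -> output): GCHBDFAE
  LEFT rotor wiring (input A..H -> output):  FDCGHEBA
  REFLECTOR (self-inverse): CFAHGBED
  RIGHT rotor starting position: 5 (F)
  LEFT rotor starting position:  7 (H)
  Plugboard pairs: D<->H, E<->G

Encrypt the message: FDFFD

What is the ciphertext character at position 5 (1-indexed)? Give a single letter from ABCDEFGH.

Char 1 ('F'): step: R->6, L=7; F->plug->F->R->D->L->D->refl->H->L'->E->R'->D->plug->H
Char 2 ('D'): step: R->7, L=7; D->plug->H->R->B->L->G->refl->E->L'->C->R'->E->plug->G
Char 3 ('F'): step: R->0, L->0 (L advanced); F->plug->F->R->F->L->E->refl->G->L'->D->R'->E->plug->G
Char 4 ('F'): step: R->1, L=0; F->plug->F->R->H->L->A->refl->C->L'->C->R'->D->plug->H
Char 5 ('D'): step: R->2, L=0; D->plug->H->R->A->L->F->refl->B->L'->G->R'->E->plug->G

G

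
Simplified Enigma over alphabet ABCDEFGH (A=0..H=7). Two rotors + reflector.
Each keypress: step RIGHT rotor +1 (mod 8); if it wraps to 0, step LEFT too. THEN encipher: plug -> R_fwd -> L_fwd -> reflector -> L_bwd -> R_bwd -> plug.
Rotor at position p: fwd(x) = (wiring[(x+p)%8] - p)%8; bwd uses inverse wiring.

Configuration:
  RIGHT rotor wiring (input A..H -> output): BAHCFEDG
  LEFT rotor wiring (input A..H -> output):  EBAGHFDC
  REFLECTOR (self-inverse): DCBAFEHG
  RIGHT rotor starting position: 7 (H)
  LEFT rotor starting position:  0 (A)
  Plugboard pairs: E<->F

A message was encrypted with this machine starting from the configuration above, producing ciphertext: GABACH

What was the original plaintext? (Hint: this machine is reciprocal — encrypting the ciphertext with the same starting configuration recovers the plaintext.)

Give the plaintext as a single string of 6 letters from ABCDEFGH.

Char 1 ('G'): step: R->0, L->1 (L advanced); G->plug->G->R->D->L->G->refl->H->L'->B->R'->A->plug->A
Char 2 ('A'): step: R->1, L=1; A->plug->A->R->H->L->D->refl->A->L'->A->R'->H->plug->H
Char 3 ('B'): step: R->2, L=1; B->plug->B->R->A->L->A->refl->D->L'->H->R'->G->plug->G
Char 4 ('A'): step: R->3, L=1; A->plug->A->R->H->L->D->refl->A->L'->A->R'->D->plug->D
Char 5 ('C'): step: R->4, L=1; C->plug->C->R->H->L->D->refl->A->L'->A->R'->B->plug->B
Char 6 ('H'): step: R->5, L=1; H->plug->H->R->A->L->A->refl->D->L'->H->R'->A->plug->A

Answer: AHGDBA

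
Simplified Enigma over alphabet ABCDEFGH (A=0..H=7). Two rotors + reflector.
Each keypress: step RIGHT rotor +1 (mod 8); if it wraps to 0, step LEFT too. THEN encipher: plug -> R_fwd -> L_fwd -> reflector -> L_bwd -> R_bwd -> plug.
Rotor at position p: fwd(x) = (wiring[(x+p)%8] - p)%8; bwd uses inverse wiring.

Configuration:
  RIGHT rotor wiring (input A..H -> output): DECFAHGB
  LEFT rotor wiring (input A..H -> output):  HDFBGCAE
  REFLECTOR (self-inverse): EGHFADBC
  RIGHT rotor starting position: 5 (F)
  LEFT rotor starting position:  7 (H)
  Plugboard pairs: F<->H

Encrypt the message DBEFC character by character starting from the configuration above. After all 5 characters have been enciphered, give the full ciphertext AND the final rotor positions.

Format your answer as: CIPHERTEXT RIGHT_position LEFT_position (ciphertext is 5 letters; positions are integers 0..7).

Char 1 ('D'): step: R->6, L=7; D->plug->D->R->G->L->D->refl->F->L'->A->R'->A->plug->A
Char 2 ('B'): step: R->7, L=7; B->plug->B->R->E->L->C->refl->H->L'->F->R'->C->plug->C
Char 3 ('E'): step: R->0, L->0 (L advanced); E->plug->E->R->A->L->H->refl->C->L'->F->R'->D->plug->D
Char 4 ('F'): step: R->1, L=0; F->plug->H->R->C->L->F->refl->D->L'->B->R'->B->plug->B
Char 5 ('C'): step: R->2, L=0; C->plug->C->R->G->L->A->refl->E->L'->H->R'->F->plug->H
Final: ciphertext=ACDBH, RIGHT=2, LEFT=0

Answer: ACDBH 2 0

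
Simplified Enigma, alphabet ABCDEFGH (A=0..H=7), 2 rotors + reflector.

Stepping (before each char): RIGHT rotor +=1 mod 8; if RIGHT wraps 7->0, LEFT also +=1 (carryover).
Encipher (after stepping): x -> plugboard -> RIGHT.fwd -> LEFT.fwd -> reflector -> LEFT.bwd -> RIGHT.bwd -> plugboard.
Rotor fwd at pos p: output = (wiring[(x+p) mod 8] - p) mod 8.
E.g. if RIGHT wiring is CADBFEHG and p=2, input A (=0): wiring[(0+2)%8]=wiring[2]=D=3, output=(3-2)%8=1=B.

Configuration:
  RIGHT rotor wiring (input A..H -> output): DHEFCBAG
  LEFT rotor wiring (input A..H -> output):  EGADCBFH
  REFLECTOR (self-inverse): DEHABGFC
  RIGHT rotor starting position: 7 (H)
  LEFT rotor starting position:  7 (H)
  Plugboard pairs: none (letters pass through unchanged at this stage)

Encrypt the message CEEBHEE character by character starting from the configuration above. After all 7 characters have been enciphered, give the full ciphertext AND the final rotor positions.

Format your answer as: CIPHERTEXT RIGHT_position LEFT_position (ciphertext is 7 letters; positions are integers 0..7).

Char 1 ('C'): step: R->0, L->0 (L advanced); C->plug->C->R->E->L->C->refl->H->L'->H->R'->B->plug->B
Char 2 ('E'): step: R->1, L=0; E->plug->E->R->A->L->E->refl->B->L'->F->R'->G->plug->G
Char 3 ('E'): step: R->2, L=0; E->plug->E->R->G->L->F->refl->G->L'->B->R'->G->plug->G
Char 4 ('B'): step: R->3, L=0; B->plug->B->R->H->L->H->refl->C->L'->E->R'->G->plug->G
Char 5 ('H'): step: R->4, L=0; H->plug->H->R->B->L->G->refl->F->L'->G->R'->A->plug->A
Char 6 ('E'): step: R->5, L=0; E->plug->E->R->C->L->A->refl->D->L'->D->R'->B->plug->B
Char 7 ('E'): step: R->6, L=0; E->plug->E->R->G->L->F->refl->G->L'->B->R'->D->plug->D
Final: ciphertext=BGGGABD, RIGHT=6, LEFT=0

Answer: BGGGABD 6 0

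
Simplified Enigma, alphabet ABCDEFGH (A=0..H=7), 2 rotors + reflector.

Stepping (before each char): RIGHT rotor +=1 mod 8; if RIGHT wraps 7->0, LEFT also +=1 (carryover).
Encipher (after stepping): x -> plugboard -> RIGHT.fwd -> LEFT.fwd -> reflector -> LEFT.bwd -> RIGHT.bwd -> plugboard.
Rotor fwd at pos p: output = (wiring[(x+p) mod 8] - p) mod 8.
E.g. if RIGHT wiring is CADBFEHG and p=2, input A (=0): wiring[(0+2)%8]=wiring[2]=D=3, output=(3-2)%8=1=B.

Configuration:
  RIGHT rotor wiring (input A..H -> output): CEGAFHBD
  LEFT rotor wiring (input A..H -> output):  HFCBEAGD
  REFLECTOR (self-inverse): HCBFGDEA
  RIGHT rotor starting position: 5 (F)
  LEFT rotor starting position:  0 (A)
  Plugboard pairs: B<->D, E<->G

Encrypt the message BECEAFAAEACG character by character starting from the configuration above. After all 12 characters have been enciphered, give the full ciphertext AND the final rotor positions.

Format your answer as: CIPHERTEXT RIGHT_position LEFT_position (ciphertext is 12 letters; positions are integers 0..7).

Answer: CCEBHGGDGHFC 1 2

Derivation:
Char 1 ('B'): step: R->6, L=0; B->plug->D->R->G->L->G->refl->E->L'->E->R'->C->plug->C
Char 2 ('E'): step: R->7, L=0; E->plug->G->R->A->L->H->refl->A->L'->F->R'->C->plug->C
Char 3 ('C'): step: R->0, L->1 (L advanced); C->plug->C->R->G->L->C->refl->B->L'->B->R'->G->plug->E
Char 4 ('E'): step: R->1, L=1; E->plug->G->R->C->L->A->refl->H->L'->E->R'->D->plug->B
Char 5 ('A'): step: R->2, L=1; A->plug->A->R->E->L->H->refl->A->L'->C->R'->H->plug->H
Char 6 ('F'): step: R->3, L=1; F->plug->F->R->H->L->G->refl->E->L'->A->R'->E->plug->G
Char 7 ('A'): step: R->4, L=1; A->plug->A->R->B->L->B->refl->C->L'->G->R'->E->plug->G
Char 8 ('A'): step: R->5, L=1; A->plug->A->R->C->L->A->refl->H->L'->E->R'->B->plug->D
Char 9 ('E'): step: R->6, L=1; E->plug->G->R->H->L->G->refl->E->L'->A->R'->E->plug->G
Char 10 ('A'): step: R->7, L=1; A->plug->A->R->E->L->H->refl->A->L'->C->R'->H->plug->H
Char 11 ('C'): step: R->0, L->2 (L advanced); C->plug->C->R->G->L->F->refl->D->L'->H->R'->F->plug->F
Char 12 ('G'): step: R->1, L=2; G->plug->E->R->G->L->F->refl->D->L'->H->R'->C->plug->C
Final: ciphertext=CCEBHGGDGHFC, RIGHT=1, LEFT=2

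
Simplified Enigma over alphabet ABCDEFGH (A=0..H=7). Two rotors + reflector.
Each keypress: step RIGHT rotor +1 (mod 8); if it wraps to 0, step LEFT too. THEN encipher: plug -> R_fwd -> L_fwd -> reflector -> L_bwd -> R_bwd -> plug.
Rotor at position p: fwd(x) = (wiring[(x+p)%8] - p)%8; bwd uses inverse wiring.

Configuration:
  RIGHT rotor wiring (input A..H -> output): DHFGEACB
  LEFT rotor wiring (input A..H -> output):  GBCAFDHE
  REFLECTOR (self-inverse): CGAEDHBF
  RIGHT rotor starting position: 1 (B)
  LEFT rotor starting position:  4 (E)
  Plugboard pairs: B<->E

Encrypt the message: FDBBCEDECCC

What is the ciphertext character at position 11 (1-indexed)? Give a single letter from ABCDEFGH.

Char 1 ('F'): step: R->2, L=4; F->plug->F->R->H->L->E->refl->D->L'->C->R'->C->plug->C
Char 2 ('D'): step: R->3, L=4; D->plug->D->R->H->L->E->refl->D->L'->C->R'->H->plug->H
Char 3 ('B'): step: R->4, L=4; B->plug->E->R->H->L->E->refl->D->L'->C->R'->H->plug->H
Char 4 ('B'): step: R->5, L=4; B->plug->E->R->C->L->D->refl->E->L'->H->R'->H->plug->H
Char 5 ('C'): step: R->6, L=4; C->plug->C->R->F->L->F->refl->H->L'->B->R'->D->plug->D
Char 6 ('E'): step: R->7, L=4; E->plug->B->R->E->L->C->refl->A->L'->D->R'->H->plug->H
Char 7 ('D'): step: R->0, L->5 (L advanced); D->plug->D->R->G->L->D->refl->E->L'->E->R'->E->plug->B
Char 8 ('E'): step: R->1, L=5; E->plug->B->R->E->L->E->refl->D->L'->G->R'->A->plug->A
Char 9 ('C'): step: R->2, L=5; C->plug->C->R->C->L->H->refl->F->L'->F->R'->H->plug->H
Char 10 ('C'): step: R->3, L=5; C->plug->C->R->F->L->F->refl->H->L'->C->R'->H->plug->H
Char 11 ('C'): step: R->4, L=5; C->plug->C->R->G->L->D->refl->E->L'->E->R'->B->plug->E

E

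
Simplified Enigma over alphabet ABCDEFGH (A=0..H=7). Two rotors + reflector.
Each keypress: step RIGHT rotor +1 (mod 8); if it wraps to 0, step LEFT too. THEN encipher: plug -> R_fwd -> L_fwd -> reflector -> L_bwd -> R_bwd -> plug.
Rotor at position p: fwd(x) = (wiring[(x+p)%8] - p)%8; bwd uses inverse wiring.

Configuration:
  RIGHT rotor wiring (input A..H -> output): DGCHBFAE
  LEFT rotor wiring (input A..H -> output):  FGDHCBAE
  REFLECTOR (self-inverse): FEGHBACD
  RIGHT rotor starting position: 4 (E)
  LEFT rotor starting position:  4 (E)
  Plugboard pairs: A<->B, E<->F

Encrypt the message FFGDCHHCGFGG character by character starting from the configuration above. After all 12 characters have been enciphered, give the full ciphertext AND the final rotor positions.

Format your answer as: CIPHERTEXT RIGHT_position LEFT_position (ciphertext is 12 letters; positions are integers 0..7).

Answer: ABCBBBGDFDBF 0 6

Derivation:
Char 1 ('F'): step: R->5, L=4; F->plug->E->R->B->L->F->refl->A->L'->D->R'->B->plug->A
Char 2 ('F'): step: R->6, L=4; F->plug->E->R->E->L->B->refl->E->L'->C->R'->A->plug->B
Char 3 ('G'): step: R->7, L=4; G->plug->G->R->G->L->H->refl->D->L'->H->R'->C->plug->C
Char 4 ('D'): step: R->0, L->5 (L advanced); D->plug->D->R->H->L->F->refl->A->L'->D->R'->A->plug->B
Char 5 ('C'): step: R->1, L=5; C->plug->C->R->G->L->C->refl->G->L'->F->R'->A->plug->B
Char 6 ('H'): step: R->2, L=5; H->plug->H->R->E->L->B->refl->E->L'->A->R'->A->plug->B
Char 7 ('H'): step: R->3, L=5; H->plug->H->R->H->L->F->refl->A->L'->D->R'->G->plug->G
Char 8 ('C'): step: R->4, L=5; C->plug->C->R->E->L->B->refl->E->L'->A->R'->D->plug->D
Char 9 ('G'): step: R->5, L=5; G->plug->G->R->C->L->H->refl->D->L'->B->R'->E->plug->F
Char 10 ('F'): step: R->6, L=5; F->plug->E->R->E->L->B->refl->E->L'->A->R'->D->plug->D
Char 11 ('G'): step: R->7, L=5; G->plug->G->R->G->L->C->refl->G->L'->F->R'->A->plug->B
Char 12 ('G'): step: R->0, L->6 (L advanced); G->plug->G->R->A->L->C->refl->G->L'->B->R'->E->plug->F
Final: ciphertext=ABCBBBGDFDBF, RIGHT=0, LEFT=6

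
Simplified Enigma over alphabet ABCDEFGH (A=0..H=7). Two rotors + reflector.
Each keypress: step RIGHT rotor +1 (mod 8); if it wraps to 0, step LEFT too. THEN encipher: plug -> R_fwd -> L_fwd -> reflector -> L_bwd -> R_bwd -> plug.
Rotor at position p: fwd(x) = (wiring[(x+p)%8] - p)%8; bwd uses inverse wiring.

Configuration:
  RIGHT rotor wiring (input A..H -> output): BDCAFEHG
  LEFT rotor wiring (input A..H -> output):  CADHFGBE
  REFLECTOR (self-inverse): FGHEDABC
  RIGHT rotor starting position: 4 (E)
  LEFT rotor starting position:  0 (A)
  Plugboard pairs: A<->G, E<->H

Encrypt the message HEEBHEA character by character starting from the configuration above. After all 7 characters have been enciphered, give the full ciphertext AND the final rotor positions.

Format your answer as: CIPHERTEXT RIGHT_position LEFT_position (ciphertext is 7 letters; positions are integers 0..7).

Char 1 ('H'): step: R->5, L=0; H->plug->E->R->G->L->B->refl->G->L'->F->R'->F->plug->F
Char 2 ('E'): step: R->6, L=0; E->plug->H->R->G->L->B->refl->G->L'->F->R'->D->plug->D
Char 3 ('E'): step: R->7, L=0; E->plug->H->R->A->L->C->refl->H->L'->D->R'->D->plug->D
Char 4 ('B'): step: R->0, L->1 (L advanced); B->plug->B->R->D->L->E->refl->D->L'->G->R'->H->plug->E
Char 5 ('H'): step: R->1, L=1; H->plug->E->R->D->L->E->refl->D->L'->G->R'->F->plug->F
Char 6 ('E'): step: R->2, L=1; E->plug->H->R->B->L->C->refl->H->L'->A->R'->A->plug->G
Char 7 ('A'): step: R->3, L=1; A->plug->G->R->A->L->H->refl->C->L'->B->R'->C->plug->C
Final: ciphertext=FDDEFGC, RIGHT=3, LEFT=1

Answer: FDDEFGC 3 1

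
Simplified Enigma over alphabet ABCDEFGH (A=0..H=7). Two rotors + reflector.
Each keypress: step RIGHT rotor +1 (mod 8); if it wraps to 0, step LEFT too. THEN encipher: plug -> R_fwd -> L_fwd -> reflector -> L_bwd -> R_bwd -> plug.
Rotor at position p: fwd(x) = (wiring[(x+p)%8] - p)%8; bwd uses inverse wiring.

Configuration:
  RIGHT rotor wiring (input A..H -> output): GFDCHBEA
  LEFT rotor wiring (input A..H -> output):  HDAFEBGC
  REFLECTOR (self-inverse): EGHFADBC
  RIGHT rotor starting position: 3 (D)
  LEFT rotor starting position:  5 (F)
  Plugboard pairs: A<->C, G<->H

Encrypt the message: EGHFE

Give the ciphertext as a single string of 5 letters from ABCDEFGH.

Answer: BHFAA

Derivation:
Char 1 ('E'): step: R->4, L=5; E->plug->E->R->C->L->F->refl->D->L'->F->R'->B->plug->B
Char 2 ('G'): step: R->5, L=5; G->plug->H->R->C->L->F->refl->D->L'->F->R'->G->plug->H
Char 3 ('H'): step: R->6, L=5; H->plug->G->R->B->L->B->refl->G->L'->E->R'->F->plug->F
Char 4 ('F'): step: R->7, L=5; F->plug->F->R->A->L->E->refl->A->L'->G->R'->C->plug->A
Char 5 ('E'): step: R->0, L->6 (L advanced); E->plug->E->R->H->L->D->refl->F->L'->D->R'->C->plug->A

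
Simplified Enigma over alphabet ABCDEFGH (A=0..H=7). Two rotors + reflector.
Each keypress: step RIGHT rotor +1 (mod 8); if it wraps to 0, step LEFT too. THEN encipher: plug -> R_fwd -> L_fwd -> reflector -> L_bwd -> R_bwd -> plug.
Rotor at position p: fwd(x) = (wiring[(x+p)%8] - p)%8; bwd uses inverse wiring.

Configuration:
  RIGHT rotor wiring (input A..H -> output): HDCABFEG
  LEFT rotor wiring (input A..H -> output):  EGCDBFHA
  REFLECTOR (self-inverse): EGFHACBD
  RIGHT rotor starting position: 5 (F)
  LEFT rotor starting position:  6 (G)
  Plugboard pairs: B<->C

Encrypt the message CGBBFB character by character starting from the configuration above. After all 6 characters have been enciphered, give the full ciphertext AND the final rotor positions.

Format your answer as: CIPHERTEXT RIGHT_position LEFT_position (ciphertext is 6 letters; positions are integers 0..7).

Char 1 ('C'): step: R->6, L=6; C->plug->B->R->A->L->B->refl->G->L'->C->R'->F->plug->F
Char 2 ('G'): step: R->7, L=6; G->plug->G->R->G->L->D->refl->H->L'->H->R'->A->plug->A
Char 3 ('B'): step: R->0, L->7 (L advanced); B->plug->C->R->C->L->H->refl->D->L'->D->R'->B->plug->C
Char 4 ('B'): step: R->1, L=7; B->plug->C->R->H->L->A->refl->E->L'->E->R'->E->plug->E
Char 5 ('F'): step: R->2, L=7; F->plug->F->R->E->L->E->refl->A->L'->H->R'->C->plug->B
Char 6 ('B'): step: R->3, L=7; B->plug->C->R->C->L->H->refl->D->L'->D->R'->E->plug->E
Final: ciphertext=FACEBE, RIGHT=3, LEFT=7

Answer: FACEBE 3 7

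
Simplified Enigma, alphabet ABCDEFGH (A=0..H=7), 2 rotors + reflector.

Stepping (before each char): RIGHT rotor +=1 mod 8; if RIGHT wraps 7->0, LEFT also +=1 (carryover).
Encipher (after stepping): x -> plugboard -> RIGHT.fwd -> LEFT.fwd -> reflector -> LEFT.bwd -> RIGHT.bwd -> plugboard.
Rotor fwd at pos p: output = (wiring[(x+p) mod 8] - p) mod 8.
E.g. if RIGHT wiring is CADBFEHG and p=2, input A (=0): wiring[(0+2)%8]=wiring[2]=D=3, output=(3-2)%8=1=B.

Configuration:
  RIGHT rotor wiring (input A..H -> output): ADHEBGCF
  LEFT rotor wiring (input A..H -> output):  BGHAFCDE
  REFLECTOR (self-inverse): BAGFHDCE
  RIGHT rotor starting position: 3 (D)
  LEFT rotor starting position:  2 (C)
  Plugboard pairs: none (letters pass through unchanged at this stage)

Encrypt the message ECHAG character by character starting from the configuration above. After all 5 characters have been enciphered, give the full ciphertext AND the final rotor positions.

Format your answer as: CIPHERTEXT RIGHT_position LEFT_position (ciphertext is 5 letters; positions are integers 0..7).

Char 1 ('E'): step: R->4, L=2; E->plug->E->R->E->L->B->refl->A->L'->D->R'->G->plug->G
Char 2 ('C'): step: R->5, L=2; C->plug->C->R->A->L->F->refl->D->L'->C->R'->F->plug->F
Char 3 ('H'): step: R->6, L=2; H->plug->H->R->A->L->F->refl->D->L'->C->R'->C->plug->C
Char 4 ('A'): step: R->7, L=2; A->plug->A->R->G->L->H->refl->E->L'->H->R'->G->plug->G
Char 5 ('G'): step: R->0, L->3 (L advanced); G->plug->G->R->C->L->H->refl->E->L'->H->R'->C->plug->C
Final: ciphertext=GFCGC, RIGHT=0, LEFT=3

Answer: GFCGC 0 3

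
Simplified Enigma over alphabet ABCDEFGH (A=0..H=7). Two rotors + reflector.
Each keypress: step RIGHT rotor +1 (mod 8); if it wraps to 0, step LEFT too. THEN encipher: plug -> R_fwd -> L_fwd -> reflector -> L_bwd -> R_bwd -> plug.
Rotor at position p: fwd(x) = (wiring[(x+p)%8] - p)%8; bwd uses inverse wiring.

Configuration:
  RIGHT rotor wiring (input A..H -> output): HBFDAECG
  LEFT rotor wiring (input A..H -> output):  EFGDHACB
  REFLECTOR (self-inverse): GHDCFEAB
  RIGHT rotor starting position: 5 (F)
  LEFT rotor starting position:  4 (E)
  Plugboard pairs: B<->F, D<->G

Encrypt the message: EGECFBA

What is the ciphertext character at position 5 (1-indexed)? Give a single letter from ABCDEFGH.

Char 1 ('E'): step: R->6, L=4; E->plug->E->R->H->L->H->refl->B->L'->F->R'->F->plug->B
Char 2 ('G'): step: R->7, L=4; G->plug->D->R->G->L->C->refl->D->L'->A->R'->B->plug->F
Char 3 ('E'): step: R->0, L->5 (L advanced); E->plug->E->R->A->L->D->refl->C->L'->H->R'->A->plug->A
Char 4 ('C'): step: R->1, L=5; C->plug->C->R->C->L->E->refl->F->L'->B->R'->F->plug->B
Char 5 ('F'): step: R->2, L=5; F->plug->B->R->B->L->F->refl->E->L'->C->R'->D->plug->G

G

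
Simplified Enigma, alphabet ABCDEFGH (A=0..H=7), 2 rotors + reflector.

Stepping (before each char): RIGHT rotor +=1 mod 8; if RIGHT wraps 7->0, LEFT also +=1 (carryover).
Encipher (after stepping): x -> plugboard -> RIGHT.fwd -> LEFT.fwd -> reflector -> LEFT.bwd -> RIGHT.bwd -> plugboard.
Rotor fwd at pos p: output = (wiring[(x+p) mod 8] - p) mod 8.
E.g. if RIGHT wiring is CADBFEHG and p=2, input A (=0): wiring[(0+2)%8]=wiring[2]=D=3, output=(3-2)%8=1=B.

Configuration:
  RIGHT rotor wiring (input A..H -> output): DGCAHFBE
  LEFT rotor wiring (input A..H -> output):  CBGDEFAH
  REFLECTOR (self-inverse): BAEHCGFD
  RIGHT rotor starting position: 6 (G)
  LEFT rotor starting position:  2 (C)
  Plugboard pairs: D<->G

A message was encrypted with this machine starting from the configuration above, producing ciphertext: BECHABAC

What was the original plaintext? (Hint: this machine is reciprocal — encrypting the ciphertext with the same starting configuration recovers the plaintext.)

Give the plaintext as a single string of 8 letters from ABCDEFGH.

Char 1 ('B'): step: R->7, L=2; B->plug->B->R->E->L->G->refl->F->L'->F->R'->A->plug->A
Char 2 ('E'): step: R->0, L->3 (L advanced); E->plug->E->R->H->L->D->refl->H->L'->F->R'->F->plug->F
Char 3 ('C'): step: R->1, L=3; C->plug->C->R->H->L->D->refl->H->L'->F->R'->A->plug->A
Char 4 ('H'): step: R->2, L=3; H->plug->H->R->E->L->E->refl->C->L'->C->R'->F->plug->F
Char 5 ('A'): step: R->3, L=3; A->plug->A->R->F->L->H->refl->D->L'->H->R'->H->plug->H
Char 6 ('B'): step: R->4, L=3; B->plug->B->R->B->L->B->refl->A->L'->A->R'->D->plug->G
Char 7 ('A'): step: R->5, L=3; A->plug->A->R->A->L->A->refl->B->L'->B->R'->E->plug->E
Char 8 ('C'): step: R->6, L=3; C->plug->C->R->F->L->H->refl->D->L'->H->R'->H->plug->H

Answer: AFAFHGEH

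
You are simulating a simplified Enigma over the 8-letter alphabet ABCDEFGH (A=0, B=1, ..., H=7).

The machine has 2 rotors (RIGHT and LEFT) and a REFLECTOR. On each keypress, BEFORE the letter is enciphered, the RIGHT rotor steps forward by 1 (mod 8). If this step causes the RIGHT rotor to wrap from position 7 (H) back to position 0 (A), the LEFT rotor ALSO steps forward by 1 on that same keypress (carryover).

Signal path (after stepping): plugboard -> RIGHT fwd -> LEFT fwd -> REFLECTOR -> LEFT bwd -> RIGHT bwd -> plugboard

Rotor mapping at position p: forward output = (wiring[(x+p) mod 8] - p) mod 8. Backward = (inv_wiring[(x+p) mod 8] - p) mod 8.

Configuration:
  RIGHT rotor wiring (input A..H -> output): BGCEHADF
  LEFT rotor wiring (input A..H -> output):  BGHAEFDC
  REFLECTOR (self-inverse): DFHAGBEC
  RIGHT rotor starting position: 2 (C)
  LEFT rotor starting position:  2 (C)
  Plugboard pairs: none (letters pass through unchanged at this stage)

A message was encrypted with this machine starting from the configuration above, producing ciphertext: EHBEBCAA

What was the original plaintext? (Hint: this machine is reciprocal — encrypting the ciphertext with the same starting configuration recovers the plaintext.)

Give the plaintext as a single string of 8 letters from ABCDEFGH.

Char 1 ('E'): step: R->3, L=2; E->plug->E->R->C->L->C->refl->H->L'->G->R'->F->plug->F
Char 2 ('H'): step: R->4, L=2; H->plug->H->R->A->L->F->refl->B->L'->E->R'->B->plug->B
Char 3 ('B'): step: R->5, L=2; B->plug->B->R->G->L->H->refl->C->L'->C->R'->H->plug->H
Char 4 ('E'): step: R->6, L=2; E->plug->E->R->E->L->B->refl->F->L'->A->R'->D->plug->D
Char 5 ('B'): step: R->7, L=2; B->plug->B->R->C->L->C->refl->H->L'->G->R'->A->plug->A
Char 6 ('C'): step: R->0, L->3 (L advanced); C->plug->C->R->C->L->C->refl->H->L'->E->R'->D->plug->D
Char 7 ('A'): step: R->1, L=3; A->plug->A->R->F->L->G->refl->E->L'->H->R'->E->plug->E
Char 8 ('A'): step: R->2, L=3; A->plug->A->R->A->L->F->refl->B->L'->B->R'->E->plug->E

Answer: FBHDADEE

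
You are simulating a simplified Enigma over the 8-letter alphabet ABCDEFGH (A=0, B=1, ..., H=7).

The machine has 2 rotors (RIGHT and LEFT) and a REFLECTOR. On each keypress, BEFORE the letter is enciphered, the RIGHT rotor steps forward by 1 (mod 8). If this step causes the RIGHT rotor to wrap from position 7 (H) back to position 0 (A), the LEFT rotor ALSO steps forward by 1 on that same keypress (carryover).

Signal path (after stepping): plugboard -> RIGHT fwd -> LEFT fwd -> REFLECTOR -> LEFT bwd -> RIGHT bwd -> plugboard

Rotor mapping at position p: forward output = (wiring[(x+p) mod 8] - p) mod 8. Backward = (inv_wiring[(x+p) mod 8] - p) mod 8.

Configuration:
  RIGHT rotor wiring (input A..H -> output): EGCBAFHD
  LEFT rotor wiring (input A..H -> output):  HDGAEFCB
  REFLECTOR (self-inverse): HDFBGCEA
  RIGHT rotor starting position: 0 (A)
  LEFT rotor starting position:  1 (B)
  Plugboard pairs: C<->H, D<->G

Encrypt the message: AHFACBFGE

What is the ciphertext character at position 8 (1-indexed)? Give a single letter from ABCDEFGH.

Char 1 ('A'): step: R->1, L=1; A->plug->A->R->F->L->B->refl->D->L'->D->R'->H->plug->C
Char 2 ('H'): step: R->2, L=1; H->plug->C->R->G->L->A->refl->H->L'->C->R'->G->plug->D
Char 3 ('F'): step: R->3, L=1; F->plug->F->R->B->L->F->refl->C->L'->A->R'->E->plug->E
Char 4 ('A'): step: R->4, L=1; A->plug->A->R->E->L->E->refl->G->L'->H->R'->D->plug->G
Char 5 ('C'): step: R->5, L=1; C->plug->H->R->D->L->D->refl->B->L'->F->R'->F->plug->F
Char 6 ('B'): step: R->6, L=1; B->plug->B->R->F->L->B->refl->D->L'->D->R'->F->plug->F
Char 7 ('F'): step: R->7, L=1; F->plug->F->R->B->L->F->refl->C->L'->A->R'->H->plug->C
Char 8 ('G'): step: R->0, L->2 (L advanced); G->plug->D->R->B->L->G->refl->E->L'->A->R'->E->plug->E

E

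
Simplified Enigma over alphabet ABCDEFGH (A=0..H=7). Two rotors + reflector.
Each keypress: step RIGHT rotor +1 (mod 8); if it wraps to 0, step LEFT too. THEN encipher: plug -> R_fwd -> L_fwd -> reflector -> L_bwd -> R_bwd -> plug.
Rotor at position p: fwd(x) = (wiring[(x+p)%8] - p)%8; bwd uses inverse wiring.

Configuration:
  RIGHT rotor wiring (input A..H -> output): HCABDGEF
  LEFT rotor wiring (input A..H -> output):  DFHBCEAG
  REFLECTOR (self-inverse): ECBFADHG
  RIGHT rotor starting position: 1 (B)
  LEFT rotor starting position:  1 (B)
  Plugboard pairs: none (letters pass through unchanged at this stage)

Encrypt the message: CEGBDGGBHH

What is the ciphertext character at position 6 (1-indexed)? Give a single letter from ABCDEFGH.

Char 1 ('C'): step: R->2, L=1; C->plug->C->R->B->L->G->refl->H->L'->F->R'->G->plug->G
Char 2 ('E'): step: R->3, L=1; E->plug->E->R->C->L->A->refl->E->L'->A->R'->B->plug->B
Char 3 ('G'): step: R->4, L=1; G->plug->G->R->E->L->D->refl->F->L'->G->R'->F->plug->F
Char 4 ('B'): step: R->5, L=1; B->plug->B->R->H->L->C->refl->B->L'->D->R'->F->plug->F
Char 5 ('D'): step: R->6, L=1; D->plug->D->R->E->L->D->refl->F->L'->G->R'->A->plug->A
Char 6 ('G'): step: R->7, L=1; G->plug->G->R->H->L->C->refl->B->L'->D->R'->C->plug->C

C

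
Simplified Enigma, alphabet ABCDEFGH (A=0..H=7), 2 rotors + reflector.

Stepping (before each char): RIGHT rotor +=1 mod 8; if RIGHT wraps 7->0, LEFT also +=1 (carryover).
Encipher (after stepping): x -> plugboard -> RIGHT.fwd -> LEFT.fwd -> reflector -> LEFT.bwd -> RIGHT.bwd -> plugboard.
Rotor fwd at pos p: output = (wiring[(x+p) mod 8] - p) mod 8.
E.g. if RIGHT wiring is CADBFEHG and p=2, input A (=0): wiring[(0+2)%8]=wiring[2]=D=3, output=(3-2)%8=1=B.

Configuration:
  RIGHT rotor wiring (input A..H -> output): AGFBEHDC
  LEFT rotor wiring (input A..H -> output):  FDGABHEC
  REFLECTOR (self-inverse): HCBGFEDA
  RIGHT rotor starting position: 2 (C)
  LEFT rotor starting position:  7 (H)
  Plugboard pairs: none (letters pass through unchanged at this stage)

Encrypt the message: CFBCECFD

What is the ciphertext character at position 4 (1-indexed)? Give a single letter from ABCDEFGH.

Char 1 ('C'): step: R->3, L=7; C->plug->C->R->E->L->B->refl->C->L'->F->R'->F->plug->F
Char 2 ('F'): step: R->4, L=7; F->plug->F->R->C->L->E->refl->F->L'->H->R'->C->plug->C
Char 3 ('B'): step: R->5, L=7; B->plug->B->R->G->L->A->refl->H->L'->D->R'->D->plug->D
Char 4 ('C'): step: R->6, L=7; C->plug->C->R->C->L->E->refl->F->L'->H->R'->E->plug->E

E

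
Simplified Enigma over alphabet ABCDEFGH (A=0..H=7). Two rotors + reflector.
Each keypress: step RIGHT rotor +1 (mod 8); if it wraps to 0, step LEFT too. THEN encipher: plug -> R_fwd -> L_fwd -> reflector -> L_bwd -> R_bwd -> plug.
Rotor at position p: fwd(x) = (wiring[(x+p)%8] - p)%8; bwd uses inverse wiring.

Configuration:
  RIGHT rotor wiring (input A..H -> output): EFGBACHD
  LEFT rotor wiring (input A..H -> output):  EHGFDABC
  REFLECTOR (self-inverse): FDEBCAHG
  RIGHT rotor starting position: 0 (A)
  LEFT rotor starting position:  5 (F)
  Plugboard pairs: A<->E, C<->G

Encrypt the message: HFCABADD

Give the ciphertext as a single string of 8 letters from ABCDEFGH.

Answer: DEEHGBCC

Derivation:
Char 1 ('H'): step: R->1, L=5; H->plug->H->R->D->L->H->refl->G->L'->H->R'->D->plug->D
Char 2 ('F'): step: R->2, L=5; F->plug->F->R->B->L->E->refl->C->L'->E->R'->A->plug->E
Char 3 ('C'): step: R->3, L=5; C->plug->G->R->C->L->F->refl->A->L'->G->R'->A->plug->E
Char 4 ('A'): step: R->4, L=5; A->plug->E->R->A->L->D->refl->B->L'->F->R'->H->plug->H
Char 5 ('B'): step: R->5, L=5; B->plug->B->R->C->L->F->refl->A->L'->G->R'->C->plug->G
Char 6 ('A'): step: R->6, L=5; A->plug->E->R->A->L->D->refl->B->L'->F->R'->B->plug->B
Char 7 ('D'): step: R->7, L=5; D->plug->D->R->H->L->G->refl->H->L'->D->R'->G->plug->C
Char 8 ('D'): step: R->0, L->6 (L advanced); D->plug->D->R->B->L->E->refl->C->L'->H->R'->G->plug->C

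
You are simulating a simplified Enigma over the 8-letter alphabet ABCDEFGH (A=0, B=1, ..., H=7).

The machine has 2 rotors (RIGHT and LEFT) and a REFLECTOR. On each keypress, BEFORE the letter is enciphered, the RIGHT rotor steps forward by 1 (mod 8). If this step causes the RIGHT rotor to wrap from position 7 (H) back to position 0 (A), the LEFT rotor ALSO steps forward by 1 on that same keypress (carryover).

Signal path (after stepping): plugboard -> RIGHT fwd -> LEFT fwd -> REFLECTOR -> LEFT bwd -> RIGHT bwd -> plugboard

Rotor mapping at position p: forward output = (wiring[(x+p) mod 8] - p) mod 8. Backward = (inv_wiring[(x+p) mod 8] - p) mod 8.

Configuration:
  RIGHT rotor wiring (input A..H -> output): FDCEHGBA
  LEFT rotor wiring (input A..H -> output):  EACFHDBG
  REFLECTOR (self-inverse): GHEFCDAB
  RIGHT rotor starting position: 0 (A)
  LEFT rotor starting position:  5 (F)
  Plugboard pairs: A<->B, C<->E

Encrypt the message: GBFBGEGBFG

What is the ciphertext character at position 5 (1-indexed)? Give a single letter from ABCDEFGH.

Char 1 ('G'): step: R->1, L=5; G->plug->G->R->H->L->C->refl->E->L'->B->R'->B->plug->A
Char 2 ('B'): step: R->2, L=5; B->plug->A->R->A->L->G->refl->A->L'->G->R'->F->plug->F
Char 3 ('F'): step: R->3, L=5; F->plug->F->R->C->L->B->refl->H->L'->D->R'->C->plug->E
Char 4 ('B'): step: R->4, L=5; B->plug->A->R->D->L->H->refl->B->L'->C->R'->B->plug->A
Char 5 ('G'): step: R->5, L=5; G->plug->G->R->H->L->C->refl->E->L'->B->R'->A->plug->B

B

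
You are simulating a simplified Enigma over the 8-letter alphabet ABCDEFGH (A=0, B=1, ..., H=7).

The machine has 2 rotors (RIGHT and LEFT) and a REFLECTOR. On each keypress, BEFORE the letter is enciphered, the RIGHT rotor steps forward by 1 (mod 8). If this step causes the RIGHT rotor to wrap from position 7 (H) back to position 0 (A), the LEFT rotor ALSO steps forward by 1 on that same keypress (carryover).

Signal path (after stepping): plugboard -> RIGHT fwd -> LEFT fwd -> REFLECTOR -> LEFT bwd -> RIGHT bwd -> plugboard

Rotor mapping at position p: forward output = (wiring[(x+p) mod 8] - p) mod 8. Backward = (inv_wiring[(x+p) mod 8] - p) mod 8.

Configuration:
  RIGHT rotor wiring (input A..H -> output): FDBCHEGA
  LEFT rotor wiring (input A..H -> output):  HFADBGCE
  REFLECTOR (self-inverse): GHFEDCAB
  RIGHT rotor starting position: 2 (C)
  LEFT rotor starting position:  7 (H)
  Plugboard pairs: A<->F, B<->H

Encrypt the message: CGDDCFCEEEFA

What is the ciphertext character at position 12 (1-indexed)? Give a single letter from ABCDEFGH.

Char 1 ('C'): step: R->3, L=7; C->plug->C->R->B->L->A->refl->G->L'->C->R'->F->plug->A
Char 2 ('G'): step: R->4, L=7; G->plug->G->R->F->L->C->refl->F->L'->A->R'->B->plug->H
Char 3 ('D'): step: R->5, L=7; D->plug->D->R->A->L->F->refl->C->L'->F->R'->G->plug->G
Char 4 ('D'): step: R->6, L=7; D->plug->D->R->F->L->C->refl->F->L'->A->R'->A->plug->F
Char 5 ('C'): step: R->7, L=7; C->plug->C->R->E->L->E->refl->D->L'->H->R'->H->plug->B
Char 6 ('F'): step: R->0, L->0 (L advanced); F->plug->A->R->F->L->G->refl->A->L'->C->R'->D->plug->D
Char 7 ('C'): step: R->1, L=0; C->plug->C->R->B->L->F->refl->C->L'->G->R'->D->plug->D
Char 8 ('E'): step: R->2, L=0; E->plug->E->R->E->L->B->refl->H->L'->A->R'->B->plug->H
Char 9 ('E'): step: R->3, L=0; E->plug->E->R->F->L->G->refl->A->L'->C->R'->F->plug->A
Char 10 ('E'): step: R->4, L=0; E->plug->E->R->B->L->F->refl->C->L'->G->R'->H->plug->B
Char 11 ('F'): step: R->5, L=0; F->plug->A->R->H->L->E->refl->D->L'->D->R'->C->plug->C
Char 12 ('A'): step: R->6, L=0; A->plug->F->R->E->L->B->refl->H->L'->A->R'->A->plug->F

F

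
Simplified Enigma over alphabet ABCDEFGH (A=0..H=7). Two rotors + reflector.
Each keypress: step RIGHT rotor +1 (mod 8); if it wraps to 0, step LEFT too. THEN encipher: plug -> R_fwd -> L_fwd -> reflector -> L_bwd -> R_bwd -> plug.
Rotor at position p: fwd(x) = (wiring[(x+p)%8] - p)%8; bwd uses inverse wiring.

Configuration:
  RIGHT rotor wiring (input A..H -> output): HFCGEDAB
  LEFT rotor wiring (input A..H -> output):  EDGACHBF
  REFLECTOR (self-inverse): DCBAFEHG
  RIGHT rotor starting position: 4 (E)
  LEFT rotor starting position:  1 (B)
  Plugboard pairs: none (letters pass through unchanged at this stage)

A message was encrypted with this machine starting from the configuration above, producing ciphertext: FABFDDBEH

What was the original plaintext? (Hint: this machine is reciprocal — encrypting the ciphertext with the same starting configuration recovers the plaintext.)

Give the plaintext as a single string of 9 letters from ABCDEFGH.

Char 1 ('F'): step: R->5, L=1; F->plug->F->R->F->L->A->refl->D->L'->H->R'->H->plug->H
Char 2 ('A'): step: R->6, L=1; A->plug->A->R->C->L->H->refl->G->L'->E->R'->E->plug->E
Char 3 ('B'): step: R->7, L=1; B->plug->B->R->A->L->C->refl->B->L'->D->R'->D->plug->D
Char 4 ('F'): step: R->0, L->2 (L advanced); F->plug->F->R->D->L->F->refl->E->L'->A->R'->G->plug->G
Char 5 ('D'): step: R->1, L=2; D->plug->D->R->D->L->F->refl->E->L'->A->R'->G->plug->G
Char 6 ('D'): step: R->2, L=2; D->plug->D->R->B->L->G->refl->H->L'->E->R'->B->plug->B
Char 7 ('B'): step: R->3, L=2; B->plug->B->R->B->L->G->refl->H->L'->E->R'->F->plug->F
Char 8 ('E'): step: R->4, L=2; E->plug->E->R->D->L->F->refl->E->L'->A->R'->A->plug->A
Char 9 ('H'): step: R->5, L=2; H->plug->H->R->H->L->B->refl->C->L'->G->R'->A->plug->A

Answer: HEDGGBFAA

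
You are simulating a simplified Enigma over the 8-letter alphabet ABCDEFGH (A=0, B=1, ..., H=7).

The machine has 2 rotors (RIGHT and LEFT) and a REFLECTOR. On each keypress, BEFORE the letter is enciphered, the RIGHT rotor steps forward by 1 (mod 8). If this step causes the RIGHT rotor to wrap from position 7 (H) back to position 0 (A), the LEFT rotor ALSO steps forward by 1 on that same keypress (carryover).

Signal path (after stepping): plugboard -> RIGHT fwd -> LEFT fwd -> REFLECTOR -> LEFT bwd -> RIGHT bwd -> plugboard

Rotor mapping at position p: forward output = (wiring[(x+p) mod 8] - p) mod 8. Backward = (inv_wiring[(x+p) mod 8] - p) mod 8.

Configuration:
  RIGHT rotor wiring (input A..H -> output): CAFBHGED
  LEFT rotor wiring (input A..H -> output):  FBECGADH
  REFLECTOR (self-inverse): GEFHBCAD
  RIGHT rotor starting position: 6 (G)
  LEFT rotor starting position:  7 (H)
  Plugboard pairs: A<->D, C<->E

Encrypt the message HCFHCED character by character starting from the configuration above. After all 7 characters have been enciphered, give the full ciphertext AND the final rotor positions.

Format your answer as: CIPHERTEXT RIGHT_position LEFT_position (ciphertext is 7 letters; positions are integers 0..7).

Answer: DFEBEDH 5 0

Derivation:
Char 1 ('H'): step: R->7, L=7; H->plug->H->R->F->L->H->refl->D->L'->E->R'->A->plug->D
Char 2 ('C'): step: R->0, L->0 (L advanced); C->plug->E->R->H->L->H->refl->D->L'->G->R'->F->plug->F
Char 3 ('F'): step: R->1, L=0; F->plug->F->R->D->L->C->refl->F->L'->A->R'->C->plug->E
Char 4 ('H'): step: R->2, L=0; H->plug->H->R->G->L->D->refl->H->L'->H->R'->B->plug->B
Char 5 ('C'): step: R->3, L=0; C->plug->E->R->A->L->F->refl->C->L'->D->R'->C->plug->E
Char 6 ('E'): step: R->4, L=0; E->plug->C->R->A->L->F->refl->C->L'->D->R'->A->plug->D
Char 7 ('D'): step: R->5, L=0; D->plug->A->R->B->L->B->refl->E->L'->C->R'->H->plug->H
Final: ciphertext=DFEBEDH, RIGHT=5, LEFT=0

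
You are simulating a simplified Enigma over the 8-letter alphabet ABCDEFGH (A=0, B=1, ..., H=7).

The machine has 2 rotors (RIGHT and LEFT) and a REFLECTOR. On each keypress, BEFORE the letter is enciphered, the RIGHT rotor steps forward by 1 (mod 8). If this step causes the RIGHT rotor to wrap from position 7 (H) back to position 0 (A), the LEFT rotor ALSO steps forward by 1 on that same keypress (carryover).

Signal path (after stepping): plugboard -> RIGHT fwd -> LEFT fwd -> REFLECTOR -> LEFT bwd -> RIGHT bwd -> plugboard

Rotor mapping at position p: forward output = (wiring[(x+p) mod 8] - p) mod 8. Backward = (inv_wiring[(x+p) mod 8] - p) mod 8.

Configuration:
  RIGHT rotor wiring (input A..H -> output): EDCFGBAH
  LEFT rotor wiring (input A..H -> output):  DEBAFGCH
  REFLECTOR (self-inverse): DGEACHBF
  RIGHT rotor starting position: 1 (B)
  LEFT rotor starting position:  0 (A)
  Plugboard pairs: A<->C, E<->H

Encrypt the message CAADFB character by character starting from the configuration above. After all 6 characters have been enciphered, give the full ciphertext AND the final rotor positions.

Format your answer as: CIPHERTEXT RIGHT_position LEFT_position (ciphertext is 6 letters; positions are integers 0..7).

Char 1 ('C'): step: R->2, L=0; C->plug->A->R->A->L->D->refl->A->L'->D->R'->B->plug->B
Char 2 ('A'): step: R->3, L=0; A->plug->C->R->G->L->C->refl->E->L'->B->R'->F->plug->F
Char 3 ('A'): step: R->4, L=0; A->plug->C->R->E->L->F->refl->H->L'->H->R'->F->plug->F
Char 4 ('D'): step: R->5, L=0; D->plug->D->R->H->L->H->refl->F->L'->E->R'->A->plug->C
Char 5 ('F'): step: R->6, L=0; F->plug->F->R->H->L->H->refl->F->L'->E->R'->E->plug->H
Char 6 ('B'): step: R->7, L=0; B->plug->B->R->F->L->G->refl->B->L'->C->R'->G->plug->G
Final: ciphertext=BFFCHG, RIGHT=7, LEFT=0

Answer: BFFCHG 7 0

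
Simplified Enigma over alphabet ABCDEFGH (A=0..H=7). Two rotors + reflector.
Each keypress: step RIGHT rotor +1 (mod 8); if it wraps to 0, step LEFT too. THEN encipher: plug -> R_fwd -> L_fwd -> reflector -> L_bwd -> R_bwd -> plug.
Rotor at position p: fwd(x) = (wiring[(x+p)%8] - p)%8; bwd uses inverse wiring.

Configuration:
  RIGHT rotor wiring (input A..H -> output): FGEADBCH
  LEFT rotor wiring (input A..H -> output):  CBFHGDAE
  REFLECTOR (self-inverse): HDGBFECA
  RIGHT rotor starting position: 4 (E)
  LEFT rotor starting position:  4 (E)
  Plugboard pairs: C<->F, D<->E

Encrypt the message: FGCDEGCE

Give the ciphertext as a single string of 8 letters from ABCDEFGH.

Char 1 ('F'): step: R->5, L=4; F->plug->C->R->C->L->E->refl->F->L'->F->R'->B->plug->B
Char 2 ('G'): step: R->6, L=4; G->plug->G->R->F->L->F->refl->E->L'->C->R'->F->plug->C
Char 3 ('C'): step: R->7, L=4; C->plug->F->R->E->L->G->refl->C->L'->A->R'->A->plug->A
Char 4 ('D'): step: R->0, L->5 (L advanced); D->plug->E->R->D->L->F->refl->E->L'->E->R'->C->plug->F
Char 5 ('E'): step: R->1, L=5; E->plug->D->R->C->L->H->refl->A->L'->F->R'->A->plug->A
Char 6 ('G'): step: R->2, L=5; G->plug->G->R->D->L->F->refl->E->L'->E->R'->H->plug->H
Char 7 ('C'): step: R->3, L=5; C->plug->F->R->C->L->H->refl->A->L'->F->R'->A->plug->A
Char 8 ('E'): step: R->4, L=5; E->plug->D->R->D->L->F->refl->E->L'->E->R'->H->plug->H

Answer: BCAFAHAH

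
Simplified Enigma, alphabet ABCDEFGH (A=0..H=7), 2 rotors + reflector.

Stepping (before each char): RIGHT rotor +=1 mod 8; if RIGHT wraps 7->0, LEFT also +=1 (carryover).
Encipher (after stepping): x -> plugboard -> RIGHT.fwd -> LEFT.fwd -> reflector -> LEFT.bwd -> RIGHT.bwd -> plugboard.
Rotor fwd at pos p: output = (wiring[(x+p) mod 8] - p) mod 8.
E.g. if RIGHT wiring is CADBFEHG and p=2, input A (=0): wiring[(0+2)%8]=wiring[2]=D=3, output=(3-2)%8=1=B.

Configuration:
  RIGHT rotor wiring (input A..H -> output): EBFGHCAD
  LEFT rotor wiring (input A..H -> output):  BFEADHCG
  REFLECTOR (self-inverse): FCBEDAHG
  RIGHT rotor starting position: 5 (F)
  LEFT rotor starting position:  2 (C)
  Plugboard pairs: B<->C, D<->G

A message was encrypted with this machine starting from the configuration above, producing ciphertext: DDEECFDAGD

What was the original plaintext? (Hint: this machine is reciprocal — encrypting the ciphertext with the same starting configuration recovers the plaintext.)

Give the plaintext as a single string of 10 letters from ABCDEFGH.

Answer: BAGADEECCC

Derivation:
Char 1 ('D'): step: R->6, L=2; D->plug->G->R->B->L->G->refl->H->L'->G->R'->C->plug->B
Char 2 ('D'): step: R->7, L=2; D->plug->G->R->D->L->F->refl->A->L'->E->R'->A->plug->A
Char 3 ('E'): step: R->0, L->3 (L advanced); E->plug->E->R->H->L->B->refl->C->L'->G->R'->D->plug->G
Char 4 ('E'): step: R->1, L=3; E->plug->E->R->B->L->A->refl->F->L'->A->R'->A->plug->A
Char 5 ('C'): step: R->2, L=3; C->plug->B->R->E->L->D->refl->E->L'->C->R'->G->plug->D
Char 6 ('F'): step: R->3, L=3; F->plug->F->R->B->L->A->refl->F->L'->A->R'->E->plug->E
Char 7 ('D'): step: R->4, L=3; D->plug->G->R->B->L->A->refl->F->L'->A->R'->E->plug->E
Char 8 ('A'): step: R->5, L=3; A->plug->A->R->F->L->G->refl->H->L'->D->R'->B->plug->C
Char 9 ('G'): step: R->6, L=3; G->plug->D->R->D->L->H->refl->G->L'->F->R'->B->plug->C
Char 10 ('D'): step: R->7, L=3; D->plug->G->R->D->L->H->refl->G->L'->F->R'->B->plug->C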